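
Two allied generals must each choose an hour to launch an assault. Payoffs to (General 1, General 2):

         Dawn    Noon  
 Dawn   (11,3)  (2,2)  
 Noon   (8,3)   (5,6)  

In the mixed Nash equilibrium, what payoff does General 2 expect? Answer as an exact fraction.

General 1 mixes with probability p on Dawn, chosen so General 2 is indifferent: 3p + 3(1−p) = 2p + 6(1−p) gives p = 3/4.
General 2's expected payoff is 3·3/4 + 3·1/4 = 3.

3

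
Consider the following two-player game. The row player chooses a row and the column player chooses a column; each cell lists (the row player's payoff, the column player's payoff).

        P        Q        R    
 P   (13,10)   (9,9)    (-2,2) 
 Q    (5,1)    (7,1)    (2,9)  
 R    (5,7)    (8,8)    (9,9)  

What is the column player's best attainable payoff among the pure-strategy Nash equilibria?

Both P is a pure NE (the row player: 13 ≥ 5; the column player: 10 ≥ 9). The column player gets 10.
Both R is a pure NE (the row player: 9 ≥ 2; the column player: 9 ≥ 8). The column player gets 9.
Every other cell has a profitable deviation for at least one player. Highest of {10, 9} is 10.

10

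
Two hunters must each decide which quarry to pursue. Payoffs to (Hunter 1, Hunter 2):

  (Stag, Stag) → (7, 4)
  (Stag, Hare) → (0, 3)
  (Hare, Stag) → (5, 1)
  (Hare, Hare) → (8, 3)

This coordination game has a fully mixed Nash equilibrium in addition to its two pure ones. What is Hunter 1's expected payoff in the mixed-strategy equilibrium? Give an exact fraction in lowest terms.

28/5

Hunter 2 mixes with probability q on Stag, chosen so Hunter 1 is indifferent: 7q + 0(1−q) = 5q + 8(1−q) gives q = 4/5.
Hunter 1's expected payoff (from either row, since indifferent) is 7·4/5 + 0·1/5 = 28/5.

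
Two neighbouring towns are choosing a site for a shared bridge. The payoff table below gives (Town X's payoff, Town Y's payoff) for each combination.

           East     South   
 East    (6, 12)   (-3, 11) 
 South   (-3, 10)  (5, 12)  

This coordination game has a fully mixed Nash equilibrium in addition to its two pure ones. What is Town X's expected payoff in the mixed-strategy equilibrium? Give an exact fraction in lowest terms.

21/17

Town Y mixes with probability q on East, chosen so Town X is indifferent: 6q + (-3)(1−q) = (-3)q + 5(1−q) gives q = 8/17.
Town X's expected payoff (from either row, since indifferent) is 6·8/17 + (-3)·9/17 = 21/17.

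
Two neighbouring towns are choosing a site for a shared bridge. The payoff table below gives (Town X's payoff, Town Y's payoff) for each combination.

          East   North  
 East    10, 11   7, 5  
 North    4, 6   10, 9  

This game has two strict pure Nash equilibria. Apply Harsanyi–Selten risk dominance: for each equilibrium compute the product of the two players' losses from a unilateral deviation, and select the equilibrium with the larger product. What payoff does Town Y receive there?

11

At both East: Town X loses 10 − 4 = 6 by deviating; Town Y loses 11 − 5 = 6. Product = 6·6 = 36.
At both North: Town X loses 10 − 7 = 3 by deviating; Town Y loses 9 − 6 = 3. Product = 3·3 = 9.
36 > 9, so both East is risk-dominant. Town Y's payoff there is 11.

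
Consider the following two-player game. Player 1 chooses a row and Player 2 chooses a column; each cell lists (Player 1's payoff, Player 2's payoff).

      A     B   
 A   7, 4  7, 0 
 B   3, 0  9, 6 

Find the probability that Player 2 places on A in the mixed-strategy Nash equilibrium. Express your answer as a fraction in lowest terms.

Player 2's mix q on A must make Player 1 indifferent between A and B.
Player 1's payoff from A: 7q + 7(1−q). From B: 3q + 9(1−q).
Set equal: 4q = 2(1−q) → q = 2/6 = 1/3.

1/3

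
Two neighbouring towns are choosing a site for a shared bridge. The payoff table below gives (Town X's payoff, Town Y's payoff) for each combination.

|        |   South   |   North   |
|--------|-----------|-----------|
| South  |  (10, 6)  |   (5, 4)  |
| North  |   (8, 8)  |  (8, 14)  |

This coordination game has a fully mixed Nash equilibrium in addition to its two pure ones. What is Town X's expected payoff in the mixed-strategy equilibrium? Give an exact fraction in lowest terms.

Town Y mixes with probability q on South, chosen so Town X is indifferent: 10q + 5(1−q) = 8q + 8(1−q) gives q = 3/5.
Town X's expected payoff (from either row, since indifferent) is 10·3/5 + 5·2/5 = 8.

8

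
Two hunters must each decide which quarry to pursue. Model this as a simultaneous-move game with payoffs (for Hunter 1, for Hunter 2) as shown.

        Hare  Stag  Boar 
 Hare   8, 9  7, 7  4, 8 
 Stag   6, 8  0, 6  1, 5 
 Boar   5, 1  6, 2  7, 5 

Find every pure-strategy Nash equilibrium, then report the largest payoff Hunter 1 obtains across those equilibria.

Both Hare is a pure NE (Hunter 1: 8 ≥ 6; Hunter 2: 9 ≥ 8). Hunter 1 gets 8.
Both Boar is a pure NE (Hunter 1: 7 ≥ 4; Hunter 2: 5 ≥ 2). Hunter 1 gets 7.
Every other cell has a profitable deviation for at least one player. Highest of {8, 7} is 8.

8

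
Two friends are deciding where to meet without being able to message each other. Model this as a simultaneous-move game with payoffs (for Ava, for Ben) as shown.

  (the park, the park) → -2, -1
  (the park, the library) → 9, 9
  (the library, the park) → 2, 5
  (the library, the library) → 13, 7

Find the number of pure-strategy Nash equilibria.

Both the library: Ava gets 13 (best alternative 9); Ben gets 7 (best alternative 5). Neither deviates — NE.
Both the park is not a NE: Ava would switch to the library (2 > -2).
No other cell survives both best-response checks, so there is 1 pure NE.

1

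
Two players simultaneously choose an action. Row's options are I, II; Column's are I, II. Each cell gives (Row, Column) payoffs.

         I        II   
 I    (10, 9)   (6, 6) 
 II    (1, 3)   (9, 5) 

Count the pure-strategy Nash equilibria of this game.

2

Both I: Row gets 10 (best alternative 1); Column gets 9 (best alternative 6). Neither deviates — NE.
Both II: Row gets 9 (best alternative 6); Column gets 5 (best alternative 3). Neither deviates — NE.
(II, I) is not a NE: Row would switch to I (10 > 1).
No other cell survives both best-response checks, so there are 2 pure NE.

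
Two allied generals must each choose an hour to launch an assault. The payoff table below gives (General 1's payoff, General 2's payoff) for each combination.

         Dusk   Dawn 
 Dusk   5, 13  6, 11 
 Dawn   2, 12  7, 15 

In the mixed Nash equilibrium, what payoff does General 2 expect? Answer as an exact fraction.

63/5

General 1 mixes with probability p on Dusk, chosen so General 2 is indifferent: 13p + 12(1−p) = 11p + 15(1−p) gives p = 3/5.
General 2's expected payoff is 13·3/5 + 12·2/5 = 63/5.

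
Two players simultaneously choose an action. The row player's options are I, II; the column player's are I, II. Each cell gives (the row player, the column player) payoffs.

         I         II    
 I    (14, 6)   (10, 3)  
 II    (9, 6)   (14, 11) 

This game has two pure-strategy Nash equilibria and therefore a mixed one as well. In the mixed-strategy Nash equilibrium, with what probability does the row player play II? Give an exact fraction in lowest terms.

The row player's mix p on I must make the column player indifferent between I and II.
The column player's payoff from I: 6p + 6(1−p). From II: 3p + 11(1−p).
Set equal: 3p = 5(1−p) → p = 5/8.
Probability on II is 1 − 5/8 = 3/8.

3/8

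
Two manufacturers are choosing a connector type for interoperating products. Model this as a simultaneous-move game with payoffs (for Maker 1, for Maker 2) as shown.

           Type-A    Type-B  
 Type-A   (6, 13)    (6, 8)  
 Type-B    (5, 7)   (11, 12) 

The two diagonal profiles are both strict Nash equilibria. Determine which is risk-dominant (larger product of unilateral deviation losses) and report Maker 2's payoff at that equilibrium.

12

At both Type-A: Maker 1 loses 6 − 5 = 1 by deviating; Maker 2 loses 13 − 8 = 5. Product = 1·5 = 5.
At both Type-B: Maker 1 loses 11 − 6 = 5 by deviating; Maker 2 loses 12 − 7 = 5. Product = 5·5 = 25.
25 > 5, so both Type-B is risk-dominant. Maker 2's payoff there is 12.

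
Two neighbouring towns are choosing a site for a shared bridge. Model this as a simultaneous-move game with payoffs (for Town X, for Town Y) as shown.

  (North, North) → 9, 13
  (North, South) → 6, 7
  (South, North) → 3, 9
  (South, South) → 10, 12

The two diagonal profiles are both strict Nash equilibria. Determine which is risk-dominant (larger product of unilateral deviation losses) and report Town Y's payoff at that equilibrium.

13

At both North: Town X loses 9 − 3 = 6 by deviating; Town Y loses 13 − 7 = 6. Product = 6·6 = 36.
At both South: Town X loses 10 − 6 = 4 by deviating; Town Y loses 12 − 9 = 3. Product = 4·3 = 12.
36 > 12, so both North is risk-dominant. Town Y's payoff there is 13.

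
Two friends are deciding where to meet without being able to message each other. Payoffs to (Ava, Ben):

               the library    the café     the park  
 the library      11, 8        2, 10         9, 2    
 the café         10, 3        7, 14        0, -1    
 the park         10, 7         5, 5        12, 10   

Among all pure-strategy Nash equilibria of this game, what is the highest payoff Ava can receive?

12

Both the café is a pure NE (Ava: 7 ≥ 5; Ben: 14 ≥ 3). Ava gets 7.
Both the park is a pure NE (Ava: 12 ≥ 9; Ben: 10 ≥ 7). Ava gets 12.
Every other cell has a profitable deviation for at least one player. Highest of {7, 12} is 12.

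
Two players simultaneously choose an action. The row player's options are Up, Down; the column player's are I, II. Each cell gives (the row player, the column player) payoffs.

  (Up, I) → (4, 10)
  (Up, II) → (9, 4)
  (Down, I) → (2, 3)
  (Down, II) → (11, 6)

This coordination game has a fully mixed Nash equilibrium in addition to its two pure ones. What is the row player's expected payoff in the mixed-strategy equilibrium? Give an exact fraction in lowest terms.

13/2

The column player mixes with probability q on I, chosen so the row player is indifferent: 4q + 9(1−q) = 2q + 11(1−q) gives q = 1/2.
The row player's expected payoff (from either row, since indifferent) is 4·1/2 + 9·1/2 = 13/2.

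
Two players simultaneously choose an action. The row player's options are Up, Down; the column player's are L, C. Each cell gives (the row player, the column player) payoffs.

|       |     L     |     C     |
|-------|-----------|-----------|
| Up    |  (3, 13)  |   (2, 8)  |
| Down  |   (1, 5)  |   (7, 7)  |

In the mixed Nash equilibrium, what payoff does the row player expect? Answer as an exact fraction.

The column player mixes with probability q on L, chosen so the row player is indifferent: 3q + 2(1−q) = 1q + 7(1−q) gives q = 5/7.
The row player's expected payoff (from either row, since indifferent) is 3·5/7 + 2·2/7 = 19/7.

19/7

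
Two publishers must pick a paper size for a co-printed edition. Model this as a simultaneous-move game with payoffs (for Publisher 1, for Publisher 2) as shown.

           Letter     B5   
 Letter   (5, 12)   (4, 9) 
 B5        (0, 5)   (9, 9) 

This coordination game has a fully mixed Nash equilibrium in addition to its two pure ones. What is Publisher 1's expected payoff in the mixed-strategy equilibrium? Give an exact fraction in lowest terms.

9/2

Publisher 2 mixes with probability q on Letter, chosen so Publisher 1 is indifferent: 5q + 4(1−q) = 0q + 9(1−q) gives q = 1/2.
Publisher 1's expected payoff (from either row, since indifferent) is 5·1/2 + 4·1/2 = 9/2.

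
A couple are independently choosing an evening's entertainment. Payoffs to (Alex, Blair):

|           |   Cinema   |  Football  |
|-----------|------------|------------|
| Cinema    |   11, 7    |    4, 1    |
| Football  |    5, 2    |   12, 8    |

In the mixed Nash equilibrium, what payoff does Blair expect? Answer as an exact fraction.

Alex mixes with probability p on Cinema, chosen so Blair is indifferent: 7p + 2(1−p) = 1p + 8(1−p) gives p = 1/2.
Blair's expected payoff is 7·1/2 + 2·1/2 = 9/2.

9/2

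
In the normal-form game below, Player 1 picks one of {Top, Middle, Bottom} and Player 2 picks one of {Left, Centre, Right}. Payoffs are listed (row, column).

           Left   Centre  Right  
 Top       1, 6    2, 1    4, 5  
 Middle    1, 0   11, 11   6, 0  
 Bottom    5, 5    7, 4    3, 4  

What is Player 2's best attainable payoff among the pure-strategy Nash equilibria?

11

(Middle, Centre) is a pure NE (Player 1: 11 ≥ 7; Player 2: 11 ≥ 0). Player 2 gets 11.
(Bottom, Left) is a pure NE (Player 1: 5 ≥ 1; Player 2: 5 ≥ 4). Player 2 gets 5.
Every other cell has a profitable deviation for at least one player. Highest of {11, 5} is 11.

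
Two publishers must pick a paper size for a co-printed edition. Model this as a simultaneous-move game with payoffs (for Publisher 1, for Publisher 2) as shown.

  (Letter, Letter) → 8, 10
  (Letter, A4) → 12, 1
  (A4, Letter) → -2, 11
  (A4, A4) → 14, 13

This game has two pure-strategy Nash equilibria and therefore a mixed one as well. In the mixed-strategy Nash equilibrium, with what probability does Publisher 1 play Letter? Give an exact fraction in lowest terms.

Publisher 1's mix p on Letter must make Publisher 2 indifferent between Letter and A4.
Publisher 2's payoff from Letter: 10p + 11(1−p). From A4: 1p + 13(1−p).
Set equal: 9p = 2(1−p) → p = 2/11.

2/11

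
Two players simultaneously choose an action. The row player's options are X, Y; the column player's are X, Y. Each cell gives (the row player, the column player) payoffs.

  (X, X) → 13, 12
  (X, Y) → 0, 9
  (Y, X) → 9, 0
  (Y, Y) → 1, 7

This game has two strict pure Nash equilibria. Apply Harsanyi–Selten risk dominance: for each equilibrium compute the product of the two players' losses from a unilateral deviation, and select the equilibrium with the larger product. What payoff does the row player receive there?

At both X: the row player loses 13 − 9 = 4 by deviating; the column player loses 12 − 9 = 3. Product = 4·3 = 12.
At both Y: the row player loses 1 − 0 = 1 by deviating; the column player loses 7 − 0 = 7. Product = 1·7 = 7.
12 > 7, so both X is risk-dominant. The row player's payoff there is 13.

13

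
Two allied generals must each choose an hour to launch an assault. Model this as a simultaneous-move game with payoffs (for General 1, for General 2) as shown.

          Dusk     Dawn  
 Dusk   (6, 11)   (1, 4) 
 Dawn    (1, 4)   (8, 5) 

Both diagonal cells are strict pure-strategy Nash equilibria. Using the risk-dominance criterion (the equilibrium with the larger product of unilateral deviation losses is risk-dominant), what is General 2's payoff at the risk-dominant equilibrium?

At both Dusk: General 1 loses 6 − 1 = 5 by deviating; General 2 loses 11 − 4 = 7. Product = 5·7 = 35.
At both Dawn: General 1 loses 8 − 1 = 7 by deviating; General 2 loses 5 − 4 = 1. Product = 7·1 = 7.
35 > 7, so both Dusk is risk-dominant. General 2's payoff there is 11.

11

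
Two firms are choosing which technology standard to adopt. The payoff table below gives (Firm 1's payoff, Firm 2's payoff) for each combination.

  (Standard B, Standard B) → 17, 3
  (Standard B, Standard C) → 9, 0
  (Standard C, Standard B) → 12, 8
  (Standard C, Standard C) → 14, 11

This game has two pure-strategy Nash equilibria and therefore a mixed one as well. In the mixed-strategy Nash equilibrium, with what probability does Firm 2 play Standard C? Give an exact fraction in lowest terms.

1/2

Firm 2's mix q on Standard B must make Firm 1 indifferent between Standard B and Standard C.
Firm 1's payoff from Standard B: 17q + 9(1−q). From Standard C: 12q + 14(1−q).
Set equal: 5q = 5(1−q) → q = 5/10 = 1/2.
Probability on Standard C is 1 − 1/2 = 1/2.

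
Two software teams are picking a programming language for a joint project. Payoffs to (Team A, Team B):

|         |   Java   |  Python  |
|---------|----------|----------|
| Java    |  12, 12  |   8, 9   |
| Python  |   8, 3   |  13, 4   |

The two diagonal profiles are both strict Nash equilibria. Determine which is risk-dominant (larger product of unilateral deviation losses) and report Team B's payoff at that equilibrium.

12

At both Java: Team A loses 12 − 8 = 4 by deviating; Team B loses 12 − 9 = 3. Product = 4·3 = 12.
At both Python: Team A loses 13 − 8 = 5 by deviating; Team B loses 4 − 3 = 1. Product = 5·1 = 5.
12 > 5, so both Java is risk-dominant. Team B's payoff there is 12.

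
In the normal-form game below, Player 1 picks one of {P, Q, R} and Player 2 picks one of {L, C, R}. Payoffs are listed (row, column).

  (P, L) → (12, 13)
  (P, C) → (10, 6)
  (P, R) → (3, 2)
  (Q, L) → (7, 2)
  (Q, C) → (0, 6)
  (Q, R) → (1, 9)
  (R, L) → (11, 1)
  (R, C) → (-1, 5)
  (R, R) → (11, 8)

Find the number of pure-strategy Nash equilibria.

2

(P, L): Player 1 gets 12 (best alternative 11); Player 2 gets 13 (best alternative 6). Neither deviates — NE.
(R, R): Player 1 gets 11 (best alternative 3); Player 2 gets 8 (best alternative 5). Neither deviates — NE.
(Q, C) is not a NE: Player 1 would switch to P (10 > 0).
No other cell survives both best-response checks, so there are 2 pure NE.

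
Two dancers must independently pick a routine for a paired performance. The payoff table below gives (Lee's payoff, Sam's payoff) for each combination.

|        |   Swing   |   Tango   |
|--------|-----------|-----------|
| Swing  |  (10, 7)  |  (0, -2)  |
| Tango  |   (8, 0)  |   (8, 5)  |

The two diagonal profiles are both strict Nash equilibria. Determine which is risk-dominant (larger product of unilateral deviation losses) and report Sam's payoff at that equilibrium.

At both Swing: Lee loses 10 − 8 = 2 by deviating; Sam loses 7 − (-2) = 9. Product = 2·9 = 18.
At both Tango: Lee loses 8 − 0 = 8 by deviating; Sam loses 5 − 0 = 5. Product = 8·5 = 40.
40 > 18, so both Tango is risk-dominant. Sam's payoff there is 5.

5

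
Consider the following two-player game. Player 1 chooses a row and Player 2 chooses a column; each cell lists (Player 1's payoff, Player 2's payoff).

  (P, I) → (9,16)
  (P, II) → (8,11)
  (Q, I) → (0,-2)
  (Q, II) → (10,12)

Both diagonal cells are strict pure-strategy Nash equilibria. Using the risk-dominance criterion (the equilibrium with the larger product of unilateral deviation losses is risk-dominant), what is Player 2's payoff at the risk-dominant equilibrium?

16

At (P, I): Player 1 loses 9 − 0 = 9 by deviating; Player 2 loses 16 − 11 = 5. Product = 9·5 = 45.
At (Q, II): Player 1 loses 10 − 8 = 2 by deviating; Player 2 loses 12 − (-2) = 14. Product = 2·14 = 28.
45 > 28, so (P, I) is risk-dominant. Player 2's payoff there is 16.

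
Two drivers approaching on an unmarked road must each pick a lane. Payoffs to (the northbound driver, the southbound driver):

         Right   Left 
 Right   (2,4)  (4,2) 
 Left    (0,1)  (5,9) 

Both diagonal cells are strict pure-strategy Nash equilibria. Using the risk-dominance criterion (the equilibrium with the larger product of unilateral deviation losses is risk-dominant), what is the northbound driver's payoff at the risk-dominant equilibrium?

At both Right: the northbound driver loses 2 − 0 = 2 by deviating; the southbound driver loses 4 − 2 = 2. Product = 2·2 = 4.
At both Left: the northbound driver loses 5 − 4 = 1 by deviating; the southbound driver loses 9 − 1 = 8. Product = 1·8 = 8.
8 > 4, so both Left is risk-dominant. The northbound driver's payoff there is 5.

5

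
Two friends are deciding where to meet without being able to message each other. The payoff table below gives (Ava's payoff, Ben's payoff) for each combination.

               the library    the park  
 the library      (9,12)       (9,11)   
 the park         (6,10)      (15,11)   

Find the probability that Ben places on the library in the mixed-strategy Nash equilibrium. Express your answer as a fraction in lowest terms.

Ben's mix q on the library must make Ava indifferent between the library and the park.
Ava's payoff from the library: 9q + 9(1−q). From the park: 6q + 15(1−q).
Set equal: 3q = 6(1−q) → q = 6/9 = 2/3.

2/3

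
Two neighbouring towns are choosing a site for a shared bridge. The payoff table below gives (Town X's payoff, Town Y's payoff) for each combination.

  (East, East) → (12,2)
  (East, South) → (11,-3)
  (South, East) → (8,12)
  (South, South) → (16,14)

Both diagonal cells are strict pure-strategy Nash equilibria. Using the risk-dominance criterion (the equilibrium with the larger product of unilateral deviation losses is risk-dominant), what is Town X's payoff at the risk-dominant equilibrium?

12

At both East: Town X loses 12 − 8 = 4 by deviating; Town Y loses 2 − (-3) = 5. Product = 4·5 = 20.
At both South: Town X loses 16 − 11 = 5 by deviating; Town Y loses 14 − 12 = 2. Product = 5·2 = 10.
20 > 10, so both East is risk-dominant. Town X's payoff there is 12.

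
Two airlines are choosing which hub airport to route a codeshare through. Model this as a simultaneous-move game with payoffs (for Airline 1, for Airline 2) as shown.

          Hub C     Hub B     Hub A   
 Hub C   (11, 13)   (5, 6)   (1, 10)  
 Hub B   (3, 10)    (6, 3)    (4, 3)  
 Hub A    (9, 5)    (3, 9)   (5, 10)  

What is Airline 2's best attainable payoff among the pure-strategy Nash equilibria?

13

Both Hub C is a pure NE (Airline 1: 11 ≥ 9; Airline 2: 13 ≥ 10). Airline 2 gets 13.
Both Hub A is a pure NE (Airline 1: 5 ≥ 4; Airline 2: 10 ≥ 9). Airline 2 gets 10.
Every other cell has a profitable deviation for at least one player. Highest of {13, 10} is 13.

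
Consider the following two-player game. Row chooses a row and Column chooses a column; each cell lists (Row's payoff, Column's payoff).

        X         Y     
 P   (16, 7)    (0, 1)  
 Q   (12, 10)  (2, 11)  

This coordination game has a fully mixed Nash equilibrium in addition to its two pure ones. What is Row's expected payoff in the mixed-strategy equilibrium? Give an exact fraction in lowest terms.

16/3

Column mixes with probability q on X, chosen so Row is indifferent: 16q + 0(1−q) = 12q + 2(1−q) gives q = 1/3.
Row's expected payoff (from either row, since indifferent) is 16·1/3 + 0·2/3 = 16/3.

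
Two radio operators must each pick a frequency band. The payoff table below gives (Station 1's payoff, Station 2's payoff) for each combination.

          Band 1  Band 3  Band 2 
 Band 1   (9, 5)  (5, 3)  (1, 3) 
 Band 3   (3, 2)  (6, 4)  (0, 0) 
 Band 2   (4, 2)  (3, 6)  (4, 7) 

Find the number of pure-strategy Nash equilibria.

Both Band 1: Station 1 gets 9 (best alternative 4); Station 2 gets 5 (best alternative 3). Neither deviates — NE.
Both Band 3: Station 1 gets 6 (best alternative 5); Station 2 gets 4 (best alternative 2). Neither deviates — NE.
Both Band 2: Station 1 gets 4 (best alternative 1); Station 2 gets 7 (best alternative 6). Neither deviates — NE.
(Band 1, Band 3) is not a NE: Station 1 would switch to Band 3 (6 > 5).
No other cell survives both best-response checks, so there are 3 pure NE.

3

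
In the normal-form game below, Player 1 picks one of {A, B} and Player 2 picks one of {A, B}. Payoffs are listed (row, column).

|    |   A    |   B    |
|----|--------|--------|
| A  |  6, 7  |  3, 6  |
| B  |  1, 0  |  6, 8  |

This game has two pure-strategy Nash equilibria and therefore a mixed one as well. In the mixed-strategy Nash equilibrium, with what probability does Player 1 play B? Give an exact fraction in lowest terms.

Player 1's mix p on A must make Player 2 indifferent between A and B.
Player 2's payoff from A: 7p + 0(1−p). From B: 6p + 8(1−p).
Set equal: 1p = 8(1−p) → p = 8/9.
Probability on B is 1 − 8/9 = 1/9.

1/9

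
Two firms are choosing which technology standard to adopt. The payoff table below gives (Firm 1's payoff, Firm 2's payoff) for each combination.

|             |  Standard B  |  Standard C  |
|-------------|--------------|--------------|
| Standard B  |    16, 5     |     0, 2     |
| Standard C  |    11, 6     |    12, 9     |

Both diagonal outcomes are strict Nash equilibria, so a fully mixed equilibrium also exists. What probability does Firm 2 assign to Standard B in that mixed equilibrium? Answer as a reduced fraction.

Firm 2's mix q on Standard B must make Firm 1 indifferent between Standard B and Standard C.
Firm 1's payoff from Standard B: 16q + 0(1−q). From Standard C: 11q + 12(1−q).
Set equal: 5q = 12(1−q) → q = 12/17.

12/17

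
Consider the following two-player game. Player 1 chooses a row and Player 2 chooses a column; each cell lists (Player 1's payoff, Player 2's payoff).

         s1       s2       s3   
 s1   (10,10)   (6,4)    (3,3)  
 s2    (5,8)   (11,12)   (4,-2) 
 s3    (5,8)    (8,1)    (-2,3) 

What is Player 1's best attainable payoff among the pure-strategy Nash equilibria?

Both s1 is a pure NE (Player 1: 10 ≥ 5; Player 2: 10 ≥ 4). Player 1 gets 10.
Both s2 is a pure NE (Player 1: 11 ≥ 8; Player 2: 12 ≥ 8). Player 1 gets 11.
Every other cell has a profitable deviation for at least one player. Highest of {10, 11} is 11.

11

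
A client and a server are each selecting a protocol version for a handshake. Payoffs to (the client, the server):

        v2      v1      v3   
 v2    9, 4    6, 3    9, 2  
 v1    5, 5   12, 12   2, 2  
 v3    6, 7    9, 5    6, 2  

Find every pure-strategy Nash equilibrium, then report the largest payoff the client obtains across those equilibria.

Both v2 is a pure NE (the client: 9 ≥ 6; the server: 4 ≥ 3). The client gets 9.
Both v1 is a pure NE (the client: 12 ≥ 9; the server: 12 ≥ 5). The client gets 12.
Every other cell has a profitable deviation for at least one player. Highest of {9, 12} is 12.

12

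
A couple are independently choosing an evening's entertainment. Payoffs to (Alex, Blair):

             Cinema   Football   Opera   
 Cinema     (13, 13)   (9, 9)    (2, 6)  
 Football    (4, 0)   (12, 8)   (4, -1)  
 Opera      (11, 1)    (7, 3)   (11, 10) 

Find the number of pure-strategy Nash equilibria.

3

Both Cinema: Alex gets 13 (best alternative 11); Blair gets 13 (best alternative 9). Neither deviates — NE.
Both Football: Alex gets 12 (best alternative 9); Blair gets 8 (best alternative 0). Neither deviates — NE.
Both Opera: Alex gets 11 (best alternative 4); Blair gets 10 (best alternative 3). Neither deviates — NE.
(Cinema, Opera) is not a NE: Alex would switch to Opera (11 > 2).
No other cell survives both best-response checks, so there are 3 pure NE.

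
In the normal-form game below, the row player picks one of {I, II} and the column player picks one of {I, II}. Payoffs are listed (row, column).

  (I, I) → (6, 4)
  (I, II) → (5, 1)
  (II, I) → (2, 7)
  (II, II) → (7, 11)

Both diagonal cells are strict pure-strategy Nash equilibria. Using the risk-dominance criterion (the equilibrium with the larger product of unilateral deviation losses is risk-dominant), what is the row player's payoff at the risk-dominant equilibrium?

At both I: the row player loses 6 − 2 = 4 by deviating; the column player loses 4 − 1 = 3. Product = 4·3 = 12.
At both II: the row player loses 7 − 5 = 2 by deviating; the column player loses 11 − 7 = 4. Product = 2·4 = 8.
12 > 8, so both I is risk-dominant. The row player's payoff there is 6.

6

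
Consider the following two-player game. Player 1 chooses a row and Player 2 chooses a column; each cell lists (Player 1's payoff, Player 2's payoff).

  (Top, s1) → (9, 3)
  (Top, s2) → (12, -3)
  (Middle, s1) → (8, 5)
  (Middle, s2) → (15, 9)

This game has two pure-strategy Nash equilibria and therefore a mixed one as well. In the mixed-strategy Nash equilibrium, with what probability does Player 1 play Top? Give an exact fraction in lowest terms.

Player 1's mix p on Top must make Player 2 indifferent between s1 and s2.
Player 2's payoff from s1: 3p + 5(1−p). From s2: (-3)p + 9(1−p).
Set equal: 6p = 4(1−p) → p = 4/10 = 2/5.

2/5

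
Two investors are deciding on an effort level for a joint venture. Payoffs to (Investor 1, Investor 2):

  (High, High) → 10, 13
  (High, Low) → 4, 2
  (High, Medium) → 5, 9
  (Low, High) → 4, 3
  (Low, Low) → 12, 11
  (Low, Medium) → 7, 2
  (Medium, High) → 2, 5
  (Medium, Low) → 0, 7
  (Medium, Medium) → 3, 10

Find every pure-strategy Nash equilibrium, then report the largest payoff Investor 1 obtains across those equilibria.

12

Both High is a pure NE (Investor 1: 10 ≥ 4; Investor 2: 13 ≥ 9). Investor 1 gets 10.
Both Low is a pure NE (Investor 1: 12 ≥ 4; Investor 2: 11 ≥ 3). Investor 1 gets 12.
Every other cell has a profitable deviation for at least one player. Highest of {10, 12} is 12.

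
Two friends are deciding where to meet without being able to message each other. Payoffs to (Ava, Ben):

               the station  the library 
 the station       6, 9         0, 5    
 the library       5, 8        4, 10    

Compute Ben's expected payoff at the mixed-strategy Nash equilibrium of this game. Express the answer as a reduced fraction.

Ava mixes with probability p on the station, chosen so Ben is indifferent: 9p + 8(1−p) = 5p + 10(1−p) gives p = 1/3.
Ben's expected payoff is 9·1/3 + 8·2/3 = 25/3.

25/3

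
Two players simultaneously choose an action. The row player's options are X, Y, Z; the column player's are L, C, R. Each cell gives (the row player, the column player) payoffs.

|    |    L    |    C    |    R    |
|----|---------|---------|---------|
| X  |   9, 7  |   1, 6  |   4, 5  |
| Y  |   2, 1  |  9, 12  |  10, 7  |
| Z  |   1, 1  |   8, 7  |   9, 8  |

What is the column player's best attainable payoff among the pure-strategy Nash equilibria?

(X, L) is a pure NE (the row player: 9 ≥ 2; the column player: 7 ≥ 6). The column player gets 7.
(Y, C) is a pure NE (the row player: 9 ≥ 8; the column player: 12 ≥ 7). The column player gets 12.
Every other cell has a profitable deviation for at least one player. Highest of {7, 12} is 12.

12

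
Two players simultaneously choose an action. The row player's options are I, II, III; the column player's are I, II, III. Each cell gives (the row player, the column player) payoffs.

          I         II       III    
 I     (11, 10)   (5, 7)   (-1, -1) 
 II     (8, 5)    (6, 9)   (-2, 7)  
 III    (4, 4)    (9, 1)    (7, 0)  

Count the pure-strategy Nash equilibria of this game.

1

Both I: the row player gets 11 (best alternative 8); the column player gets 10 (best alternative 7). Neither deviates — NE.
Both II is not a NE: the row player would switch to III (9 > 6).
No other cell survives both best-response checks, so there is 1 pure NE.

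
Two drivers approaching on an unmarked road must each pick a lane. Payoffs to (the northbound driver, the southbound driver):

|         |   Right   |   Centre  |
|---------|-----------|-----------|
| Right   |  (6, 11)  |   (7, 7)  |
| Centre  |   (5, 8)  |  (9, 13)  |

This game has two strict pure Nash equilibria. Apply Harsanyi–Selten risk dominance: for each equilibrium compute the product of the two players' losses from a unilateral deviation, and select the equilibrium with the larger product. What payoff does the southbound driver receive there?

At both Right: the northbound driver loses 6 − 5 = 1 by deviating; the southbound driver loses 11 − 7 = 4. Product = 1·4 = 4.
At both Centre: the northbound driver loses 9 − 7 = 2 by deviating; the southbound driver loses 13 − 8 = 5. Product = 2·5 = 10.
10 > 4, so both Centre is risk-dominant. The southbound driver's payoff there is 13.

13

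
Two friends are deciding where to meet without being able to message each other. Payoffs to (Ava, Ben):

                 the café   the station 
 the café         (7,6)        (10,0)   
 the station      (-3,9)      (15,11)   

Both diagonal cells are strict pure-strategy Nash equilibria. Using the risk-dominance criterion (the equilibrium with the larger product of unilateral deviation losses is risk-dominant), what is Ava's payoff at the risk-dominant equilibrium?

At both the café: Ava loses 7 − (-3) = 10 by deviating; Ben loses 6 − 0 = 6. Product = 10·6 = 60.
At both the station: Ava loses 15 − 10 = 5 by deviating; Ben loses 11 − 9 = 2. Product = 5·2 = 10.
60 > 10, so both the café is risk-dominant. Ava's payoff there is 7.

7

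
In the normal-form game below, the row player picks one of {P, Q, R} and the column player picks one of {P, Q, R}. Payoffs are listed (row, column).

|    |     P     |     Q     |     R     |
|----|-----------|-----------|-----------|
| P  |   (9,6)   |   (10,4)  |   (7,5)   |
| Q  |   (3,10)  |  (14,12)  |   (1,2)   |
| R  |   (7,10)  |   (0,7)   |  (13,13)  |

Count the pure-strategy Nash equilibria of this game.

Both P: the row player gets 9 (best alternative 7); the column player gets 6 (best alternative 5). Neither deviates — NE.
Both Q: the row player gets 14 (best alternative 10); the column player gets 12 (best alternative 10). Neither deviates — NE.
Both R: the row player gets 13 (best alternative 7); the column player gets 13 (best alternative 10). Neither deviates — NE.
(R, Q) is not a NE: the row player would switch to Q (14 > 0).
No other cell survives both best-response checks, so there are 3 pure NE.

3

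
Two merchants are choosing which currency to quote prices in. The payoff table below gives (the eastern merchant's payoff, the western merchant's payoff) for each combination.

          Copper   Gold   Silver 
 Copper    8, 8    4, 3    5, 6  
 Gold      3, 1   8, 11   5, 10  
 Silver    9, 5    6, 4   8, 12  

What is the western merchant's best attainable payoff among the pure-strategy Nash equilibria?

Both Gold is a pure NE (the eastern merchant: 8 ≥ 6; the western merchant: 11 ≥ 10). The western merchant gets 11.
Both Silver is a pure NE (the eastern merchant: 8 ≥ 5; the western merchant: 12 ≥ 5). The western merchant gets 12.
Every other cell has a profitable deviation for at least one player. Highest of {11, 12} is 12.

12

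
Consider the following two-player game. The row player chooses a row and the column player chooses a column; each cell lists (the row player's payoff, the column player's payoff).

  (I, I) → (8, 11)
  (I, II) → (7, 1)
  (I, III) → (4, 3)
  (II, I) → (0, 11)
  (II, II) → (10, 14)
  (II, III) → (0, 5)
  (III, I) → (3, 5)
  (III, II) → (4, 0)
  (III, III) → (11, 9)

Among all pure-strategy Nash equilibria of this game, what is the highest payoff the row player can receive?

Both I is a pure NE (the row player: 8 ≥ 3; the column player: 11 ≥ 3). The row player gets 8.
Both II is a pure NE (the row player: 10 ≥ 7; the column player: 14 ≥ 11). The row player gets 10.
Both III is a pure NE (the row player: 11 ≥ 4; the column player: 9 ≥ 5). The row player gets 11.
Every other cell has a profitable deviation for at least one player. Highest of {8, 10, 11} is 11.

11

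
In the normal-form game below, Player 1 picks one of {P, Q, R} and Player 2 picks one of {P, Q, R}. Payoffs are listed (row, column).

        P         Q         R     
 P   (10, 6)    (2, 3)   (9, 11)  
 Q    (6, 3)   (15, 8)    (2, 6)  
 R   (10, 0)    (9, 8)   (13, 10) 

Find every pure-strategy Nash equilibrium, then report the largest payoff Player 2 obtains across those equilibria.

10

Both Q is a pure NE (Player 1: 15 ≥ 9; Player 2: 8 ≥ 6). Player 2 gets 8.
Both R is a pure NE (Player 1: 13 ≥ 9; Player 2: 10 ≥ 8). Player 2 gets 10.
Every other cell has a profitable deviation for at least one player. Highest of {8, 10} is 10.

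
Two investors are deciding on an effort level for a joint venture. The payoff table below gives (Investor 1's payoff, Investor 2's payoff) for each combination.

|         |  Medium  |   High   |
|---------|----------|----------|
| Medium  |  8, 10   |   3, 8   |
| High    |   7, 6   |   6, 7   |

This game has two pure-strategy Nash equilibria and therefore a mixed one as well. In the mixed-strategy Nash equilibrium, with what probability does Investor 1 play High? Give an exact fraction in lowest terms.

Investor 1's mix p on Medium must make Investor 2 indifferent between Medium and High.
Investor 2's payoff from Medium: 10p + 6(1−p). From High: 8p + 7(1−p).
Set equal: 2p = 1(1−p) → p = 1/3.
Probability on High is 1 − 1/3 = 2/3.

2/3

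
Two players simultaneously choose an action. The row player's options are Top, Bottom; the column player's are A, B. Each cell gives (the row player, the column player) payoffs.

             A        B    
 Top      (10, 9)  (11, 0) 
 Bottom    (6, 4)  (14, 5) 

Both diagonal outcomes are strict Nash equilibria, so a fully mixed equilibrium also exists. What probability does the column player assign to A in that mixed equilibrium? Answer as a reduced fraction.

The column player's mix q on A must make the row player indifferent between Top and Bottom.
The row player's payoff from Top: 10q + 11(1−q). From Bottom: 6q + 14(1−q).
Set equal: 4q = 3(1−q) → q = 3/7.

3/7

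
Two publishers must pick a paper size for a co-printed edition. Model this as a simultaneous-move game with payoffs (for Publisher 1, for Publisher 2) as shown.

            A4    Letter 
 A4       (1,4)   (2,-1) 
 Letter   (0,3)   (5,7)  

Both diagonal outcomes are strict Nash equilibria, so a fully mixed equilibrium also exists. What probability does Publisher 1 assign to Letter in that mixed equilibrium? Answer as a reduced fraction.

5/9

Publisher 1's mix p on A4 must make Publisher 2 indifferent between A4 and Letter.
Publisher 2's payoff from A4: 4p + 3(1−p). From Letter: (-1)p + 7(1−p).
Set equal: 5p = 4(1−p) → p = 4/9.
Probability on Letter is 1 − 4/9 = 5/9.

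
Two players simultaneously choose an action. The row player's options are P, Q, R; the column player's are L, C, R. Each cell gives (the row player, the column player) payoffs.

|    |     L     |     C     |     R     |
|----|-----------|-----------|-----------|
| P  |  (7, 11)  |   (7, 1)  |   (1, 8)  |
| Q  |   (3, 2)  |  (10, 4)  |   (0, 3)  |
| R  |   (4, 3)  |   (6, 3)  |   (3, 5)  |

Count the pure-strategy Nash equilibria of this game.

3

(P, L): the row player gets 7 (best alternative 4); the column player gets 11 (best alternative 8). Neither deviates — NE.
(Q, C): the row player gets 10 (best alternative 7); the column player gets 4 (best alternative 3). Neither deviates — NE.
(R, R): the row player gets 3 (best alternative 1); the column player gets 5 (best alternative 3). Neither deviates — NE.
(R, C) is not a NE: the row player would switch to Q (10 > 6).
No other cell survives both best-response checks, so there are 3 pure NE.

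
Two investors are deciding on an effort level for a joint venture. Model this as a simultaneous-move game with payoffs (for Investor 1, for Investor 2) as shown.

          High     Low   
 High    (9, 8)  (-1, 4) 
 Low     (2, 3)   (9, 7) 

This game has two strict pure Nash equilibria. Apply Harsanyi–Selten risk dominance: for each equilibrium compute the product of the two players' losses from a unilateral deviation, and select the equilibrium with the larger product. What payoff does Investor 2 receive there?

7

At both High: Investor 1 loses 9 − 2 = 7 by deviating; Investor 2 loses 8 − 4 = 4. Product = 7·4 = 28.
At both Low: Investor 1 loses 9 − (-1) = 10 by deviating; Investor 2 loses 7 − 3 = 4. Product = 10·4 = 40.
40 > 28, so both Low is risk-dominant. Investor 2's payoff there is 7.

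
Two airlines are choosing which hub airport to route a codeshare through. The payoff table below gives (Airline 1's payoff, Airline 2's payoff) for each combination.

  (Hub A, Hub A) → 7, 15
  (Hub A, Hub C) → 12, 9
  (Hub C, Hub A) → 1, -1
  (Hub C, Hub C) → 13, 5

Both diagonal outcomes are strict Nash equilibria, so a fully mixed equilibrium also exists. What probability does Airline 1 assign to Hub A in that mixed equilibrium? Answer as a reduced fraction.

1/2

Airline 1's mix p on Hub A must make Airline 2 indifferent between Hub A and Hub C.
Airline 2's payoff from Hub A: 15p + (-1)(1−p). From Hub C: 9p + 5(1−p).
Set equal: 6p = 6(1−p) → p = 6/12 = 1/2.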